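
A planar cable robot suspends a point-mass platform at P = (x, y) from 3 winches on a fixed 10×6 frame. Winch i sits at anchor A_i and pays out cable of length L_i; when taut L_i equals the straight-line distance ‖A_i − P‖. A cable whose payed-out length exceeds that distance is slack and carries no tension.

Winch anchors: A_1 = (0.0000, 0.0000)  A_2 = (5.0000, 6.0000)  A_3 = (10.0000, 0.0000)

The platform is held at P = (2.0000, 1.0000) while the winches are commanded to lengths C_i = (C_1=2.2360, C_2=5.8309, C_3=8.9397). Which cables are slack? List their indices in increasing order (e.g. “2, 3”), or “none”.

3

i=1: geometric 2.2361 vs commanded 2.2360 ⇒ taut
i=2: geometric 5.8310 vs commanded 5.8309 ⇒ taut
i=3: geometric 8.0623 vs commanded 8.9397 ⇒ slack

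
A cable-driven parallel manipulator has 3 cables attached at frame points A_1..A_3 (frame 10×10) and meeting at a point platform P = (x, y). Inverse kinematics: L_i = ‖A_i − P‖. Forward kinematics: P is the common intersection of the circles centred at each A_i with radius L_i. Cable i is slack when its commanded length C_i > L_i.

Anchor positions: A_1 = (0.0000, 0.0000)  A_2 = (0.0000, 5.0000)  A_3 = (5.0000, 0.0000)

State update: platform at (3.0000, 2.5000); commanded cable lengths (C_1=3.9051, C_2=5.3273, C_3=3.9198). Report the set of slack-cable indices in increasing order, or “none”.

i=1: geometric 3.9051 vs commanded 3.9051 ⇒ taut
i=2: geometric 3.9051 vs commanded 5.3273 ⇒ slack
i=3: geometric 3.2016 vs commanded 3.9198 ⇒ slack

2, 3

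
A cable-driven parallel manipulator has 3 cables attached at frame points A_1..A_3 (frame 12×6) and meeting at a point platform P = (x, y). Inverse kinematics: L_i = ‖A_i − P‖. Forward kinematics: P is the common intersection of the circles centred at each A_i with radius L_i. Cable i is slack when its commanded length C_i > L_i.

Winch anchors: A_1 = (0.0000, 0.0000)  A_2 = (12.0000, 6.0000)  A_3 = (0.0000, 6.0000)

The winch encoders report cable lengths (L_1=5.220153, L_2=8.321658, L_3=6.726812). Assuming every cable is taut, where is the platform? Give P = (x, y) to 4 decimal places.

expand ‖A_i−P‖²=L_i² and subtract eq 1 (c_i ≔ ‖A_i‖²−L_i²)
c_1 = 0.0000+0.0000−27.2500 = -27.2500
eq1−eq2 → [-24.0000  -12.0000]·P = -138.0000
eq1−eq3 → [0.0000  -12.0000]·P = -18.0000
2×2 solve → P = (5.0000, 1.5000)

(5.0000, 1.5000)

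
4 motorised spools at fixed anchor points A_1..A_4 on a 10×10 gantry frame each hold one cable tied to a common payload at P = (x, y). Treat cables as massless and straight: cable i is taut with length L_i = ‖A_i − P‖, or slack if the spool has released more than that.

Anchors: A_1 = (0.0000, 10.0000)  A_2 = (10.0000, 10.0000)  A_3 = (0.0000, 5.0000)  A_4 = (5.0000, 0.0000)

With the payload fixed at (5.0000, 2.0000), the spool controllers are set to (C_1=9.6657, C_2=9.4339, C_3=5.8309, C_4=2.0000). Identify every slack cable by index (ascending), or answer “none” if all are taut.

cable 1: L_1 = ‖A_1−P‖ = 9.4340;  C_1 = 9.6657 → slack
cable 2: L_2 = ‖A_2−P‖ = 9.4340;  C_2 = 9.4339 → taut
cable 3: L_3 = ‖A_3−P‖ = 5.8310;  C_3 = 5.8309 → taut
cable 4: L_4 = ‖A_4−P‖ = 2.0000;  C_4 = 2.0000 → taut

1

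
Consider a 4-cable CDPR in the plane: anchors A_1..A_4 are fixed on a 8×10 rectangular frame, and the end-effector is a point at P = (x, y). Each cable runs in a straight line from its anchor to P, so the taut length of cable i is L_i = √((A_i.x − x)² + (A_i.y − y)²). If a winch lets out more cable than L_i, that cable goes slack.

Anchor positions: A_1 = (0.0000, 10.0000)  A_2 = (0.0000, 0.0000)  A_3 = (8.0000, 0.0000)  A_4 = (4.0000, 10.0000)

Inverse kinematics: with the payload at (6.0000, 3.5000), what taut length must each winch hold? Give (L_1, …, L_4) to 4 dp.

(8.8459, 6.9462, 4.0311, 6.8007)

L_1: Δ = A_1−P = (-6.0000, 6.5000) → ‖Δ‖ = √78.2500 = 8.8459
L_2: Δ = A_2−P = (-6.0000, -3.5000) → ‖Δ‖ = √48.2500 = 6.9462
L_3: Δ = A_3−P = (2.0000, -3.5000) → ‖Δ‖ = √16.2500 = 4.0311
L_4: Δ = A_4−P = (-2.0000, 6.5000) → ‖Δ‖ = √46.2500 = 6.8007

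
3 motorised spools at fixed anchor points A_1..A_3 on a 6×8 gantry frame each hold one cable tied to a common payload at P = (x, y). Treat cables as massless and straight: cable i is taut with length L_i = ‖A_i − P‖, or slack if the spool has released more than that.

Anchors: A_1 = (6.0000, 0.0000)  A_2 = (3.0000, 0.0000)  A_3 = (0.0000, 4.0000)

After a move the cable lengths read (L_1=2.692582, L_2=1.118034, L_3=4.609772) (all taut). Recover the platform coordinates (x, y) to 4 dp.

(3.5000, 1.0000)

expand ‖A_i−P‖²=L_i² and subtract eq 1 (k_i ≔ ‖A_i‖²−L_i²)
k_1 = 36.0000+0.0000−7.2500 = 28.7500
eq1−eq2 → [6.0000  0.0000]·P = 21.0000
eq1−eq3 → [12.0000  -8.0000]·P = 34.0000
2×2 solve → P = (3.5000, 1.0000)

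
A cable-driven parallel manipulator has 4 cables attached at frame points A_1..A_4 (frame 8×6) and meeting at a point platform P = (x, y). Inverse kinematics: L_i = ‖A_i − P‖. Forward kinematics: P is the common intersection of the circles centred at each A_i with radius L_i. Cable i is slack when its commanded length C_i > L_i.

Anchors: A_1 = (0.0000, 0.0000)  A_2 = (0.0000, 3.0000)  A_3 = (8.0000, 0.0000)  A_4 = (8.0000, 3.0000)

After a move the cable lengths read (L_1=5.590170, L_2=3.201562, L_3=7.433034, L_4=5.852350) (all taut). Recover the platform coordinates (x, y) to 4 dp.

(2.5000, 5.0000)

circle eqns → linear via eq_j − eq_1; set k_j = A_j·A_j − L_j²
k_1 = 0.0000+0.0000−31.2500 = -31.2500
0.0000·x − 6.0000·y = k_1−k_2 = -30.0000
-16.0000·x + 0.0000·y = k_1−k_3 = -40.0000
-16.0000·x − 6.0000·y = k_1−k_4 = -70.0000
solve first two rows → x=2.5000, y=5.0000
check cable 4: ‖A_4−P‖² = 34.2500 ≈ L_4² = 34.2500 ✓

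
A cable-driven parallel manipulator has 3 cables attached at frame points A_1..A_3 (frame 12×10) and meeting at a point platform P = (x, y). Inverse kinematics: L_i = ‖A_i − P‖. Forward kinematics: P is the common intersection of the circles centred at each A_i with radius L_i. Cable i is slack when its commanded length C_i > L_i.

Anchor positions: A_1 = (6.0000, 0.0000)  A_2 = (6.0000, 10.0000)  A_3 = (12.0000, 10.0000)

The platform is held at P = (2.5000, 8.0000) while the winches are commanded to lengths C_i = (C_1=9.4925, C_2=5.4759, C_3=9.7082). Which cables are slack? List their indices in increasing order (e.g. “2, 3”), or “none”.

1, 2

cable 1: √((3.5000)²+(-8.0000)²)=8.7321, C_1=9.4925: slack
cable 2: √((3.5000)²+(2.0000)²)=4.0311, C_2=5.4759: slack
cable 3: √((9.5000)²+(2.0000)²)=9.7082, C_3=9.7082: taut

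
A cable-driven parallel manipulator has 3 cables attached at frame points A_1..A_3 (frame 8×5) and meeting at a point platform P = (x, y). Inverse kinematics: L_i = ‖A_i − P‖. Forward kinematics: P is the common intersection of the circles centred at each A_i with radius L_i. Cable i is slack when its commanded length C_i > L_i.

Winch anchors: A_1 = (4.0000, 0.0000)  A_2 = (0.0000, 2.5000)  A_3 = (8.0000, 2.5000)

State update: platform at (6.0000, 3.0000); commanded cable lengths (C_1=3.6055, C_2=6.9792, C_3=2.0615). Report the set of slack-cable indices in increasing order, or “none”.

2

i=1: geometric 3.6056 vs commanded 3.6055 ⇒ taut
i=2: geometric 6.0208 vs commanded 6.9792 ⇒ slack
i=3: geometric 2.0616 vs commanded 2.0615 ⇒ taut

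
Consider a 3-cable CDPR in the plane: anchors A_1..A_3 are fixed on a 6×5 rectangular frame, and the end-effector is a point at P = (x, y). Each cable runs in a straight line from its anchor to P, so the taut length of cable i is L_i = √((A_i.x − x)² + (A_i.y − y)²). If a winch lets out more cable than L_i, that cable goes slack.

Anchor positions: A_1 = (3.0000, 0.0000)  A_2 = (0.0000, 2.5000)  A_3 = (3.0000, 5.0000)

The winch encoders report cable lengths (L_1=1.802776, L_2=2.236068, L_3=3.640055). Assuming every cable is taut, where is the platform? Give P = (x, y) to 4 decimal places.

(2.0000, 1.5000)

each cable: (A_i−P)·(A_i−P) = L_i²; let c_i = ‖A_i‖²−L_i²
c_1 = 9.0000+0.0000−3.2500 = 5.7500
row 1: 6.0000x − 5.0000y = 4.5000  (c_2=1.2500)
row 2: 0.0000x − 10.0000y = -15.0000  (c_3=20.7500)
Cramer on rows 1–2 → x = 2.0000, y = 1.5000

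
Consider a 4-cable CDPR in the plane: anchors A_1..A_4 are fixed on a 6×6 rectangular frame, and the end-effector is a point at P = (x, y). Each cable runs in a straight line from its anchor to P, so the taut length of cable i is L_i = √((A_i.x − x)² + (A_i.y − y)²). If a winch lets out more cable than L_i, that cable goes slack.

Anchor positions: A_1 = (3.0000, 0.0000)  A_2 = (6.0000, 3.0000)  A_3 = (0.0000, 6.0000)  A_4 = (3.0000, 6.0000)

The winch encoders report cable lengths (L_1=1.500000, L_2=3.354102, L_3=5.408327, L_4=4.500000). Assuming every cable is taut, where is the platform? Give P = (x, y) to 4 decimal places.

each cable: (A_i−P)·(A_i−P) = L_i²; let q_i = ‖A_i‖²−L_i²
q_1 = 9.0000+0.0000−2.2500 = 6.7500
row 1: -6.0000x − 6.0000y = -27.0000  (q_2=33.7500)
row 2: 6.0000x − 12.0000y = 0.0000  (q_3=6.7500)
row 3: 0.0000x − 12.0000y = -18.0000  (q_4=24.7500)
Cramer on rows 1–2 → x = 3.0000, y = 1.5000
check cable 4: ‖A_4−P‖² = 20.2500 ≈ L_4² = 20.2500 ✓

(3.0000, 1.5000)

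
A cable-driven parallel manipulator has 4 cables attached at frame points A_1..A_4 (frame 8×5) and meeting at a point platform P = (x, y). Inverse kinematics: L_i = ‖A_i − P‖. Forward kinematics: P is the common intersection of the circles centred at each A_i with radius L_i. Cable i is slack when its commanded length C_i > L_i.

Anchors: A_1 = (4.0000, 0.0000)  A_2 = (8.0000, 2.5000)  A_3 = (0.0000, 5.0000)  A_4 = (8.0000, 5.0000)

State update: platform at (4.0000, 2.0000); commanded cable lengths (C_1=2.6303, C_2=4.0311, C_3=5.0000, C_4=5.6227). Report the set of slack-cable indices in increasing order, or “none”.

i=1: geometric 2.0000 vs commanded 2.6303 ⇒ slack
i=2: geometric 4.0311 vs commanded 4.0311 ⇒ taut
i=3: geometric 5.0000 vs commanded 5.0000 ⇒ taut
i=4: geometric 5.0000 vs commanded 5.6227 ⇒ slack

1, 4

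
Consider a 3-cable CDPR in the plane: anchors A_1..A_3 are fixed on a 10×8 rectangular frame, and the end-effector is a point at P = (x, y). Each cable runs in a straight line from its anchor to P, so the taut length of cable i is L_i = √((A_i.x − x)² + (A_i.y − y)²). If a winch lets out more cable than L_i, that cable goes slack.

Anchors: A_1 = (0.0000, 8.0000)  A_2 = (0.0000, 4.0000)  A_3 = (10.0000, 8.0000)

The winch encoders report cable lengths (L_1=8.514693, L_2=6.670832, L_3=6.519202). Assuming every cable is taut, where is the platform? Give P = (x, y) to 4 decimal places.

circle eqns → linear via eq_j − eq_1; set q_j = A_j·A_j − L_j²
q_1 = 0.0000+64.0000−72.5000 = -8.5000
0.0000·x + 8.0000·y = q_1−q_2 = 20.0000
-20.0000·x + 0.0000·y = q_1−q_3 = -130.0000
solve first two rows → x=6.5000, y=2.5000

(6.5000, 2.5000)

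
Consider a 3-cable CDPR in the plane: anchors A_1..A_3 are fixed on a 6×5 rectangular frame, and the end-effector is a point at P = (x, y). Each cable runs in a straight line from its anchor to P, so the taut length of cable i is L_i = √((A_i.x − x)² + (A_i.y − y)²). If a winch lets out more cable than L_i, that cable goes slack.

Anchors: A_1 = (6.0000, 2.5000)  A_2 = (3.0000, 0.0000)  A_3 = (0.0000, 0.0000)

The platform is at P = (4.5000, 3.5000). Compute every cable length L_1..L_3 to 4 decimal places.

(1.8028, 3.8079, 5.7009)

L_1: Δ = A_1−P = (1.5000, -1.0000) → ‖Δ‖ = √3.2500 = 1.8028
L_2: Δ = A_2−P = (-1.5000, -3.5000) → ‖Δ‖ = √14.5000 = 3.8079
L_3: Δ = A_3−P = (-4.5000, -3.5000) → ‖Δ‖ = √32.5000 = 5.7009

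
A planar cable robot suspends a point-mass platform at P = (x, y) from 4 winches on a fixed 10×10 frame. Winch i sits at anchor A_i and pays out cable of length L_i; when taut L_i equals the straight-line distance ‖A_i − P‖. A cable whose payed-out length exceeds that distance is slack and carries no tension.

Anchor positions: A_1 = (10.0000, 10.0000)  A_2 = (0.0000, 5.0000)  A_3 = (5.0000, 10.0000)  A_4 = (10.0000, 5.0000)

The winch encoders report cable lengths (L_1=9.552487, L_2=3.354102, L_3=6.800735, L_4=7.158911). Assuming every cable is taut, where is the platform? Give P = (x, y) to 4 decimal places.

expand ‖A_i−P‖²=L_i² and subtract eq 1 (c_i ≔ ‖A_i‖²−L_i²)
c_1 = 100.0000+100.0000−91.2500 = 108.7500
eq1−eq2 → [20.0000  10.0000]·P = 95.0000
eq1−eq3 → [10.0000  0.0000]·P = 30.0000
eq1−eq4 → [0.0000  10.0000]·P = 35.0000
2×2 solve → P = (3.0000, 3.5000)
check cable 4: ‖A_4−P‖² = 51.2500 ≈ L_4² = 51.2500 ✓

(3.0000, 3.5000)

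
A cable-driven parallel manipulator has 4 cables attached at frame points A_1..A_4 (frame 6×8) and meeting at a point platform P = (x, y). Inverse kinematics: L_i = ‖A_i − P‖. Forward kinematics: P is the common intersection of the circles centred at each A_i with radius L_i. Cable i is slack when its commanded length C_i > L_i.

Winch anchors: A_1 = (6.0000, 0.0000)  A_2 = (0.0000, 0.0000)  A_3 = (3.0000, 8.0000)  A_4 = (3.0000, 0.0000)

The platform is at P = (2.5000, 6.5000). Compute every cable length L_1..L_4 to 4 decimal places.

L_1: Δ = A_1−P = (3.5000, -6.5000) → ‖Δ‖ = √54.5000 = 7.3824
L_2: Δ = A_2−P = (-2.5000, -6.5000) → ‖Δ‖ = √48.5000 = 6.9642
L_3: Δ = A_3−P = (0.5000, 1.5000) → ‖Δ‖ = √2.5000 = 1.5811
L_4: Δ = A_4−P = (0.5000, -6.5000) → ‖Δ‖ = √42.5000 = 6.5192

(7.3824, 6.9642, 1.5811, 6.5192)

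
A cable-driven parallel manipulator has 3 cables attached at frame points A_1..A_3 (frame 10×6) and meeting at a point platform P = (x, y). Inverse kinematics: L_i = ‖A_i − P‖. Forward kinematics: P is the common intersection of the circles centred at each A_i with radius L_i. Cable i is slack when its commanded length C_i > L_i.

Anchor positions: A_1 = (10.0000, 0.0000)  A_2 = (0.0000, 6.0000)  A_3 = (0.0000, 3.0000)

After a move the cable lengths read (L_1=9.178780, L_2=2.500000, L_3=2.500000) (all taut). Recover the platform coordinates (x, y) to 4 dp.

(2.0000, 4.5000)

expand ‖A_i−P‖²=L_i² and subtract eq 1 (c_i ≔ ‖A_i‖²−L_i²)
c_1 = 100.0000+0.0000−84.2500 = 15.7500
eq1−eq2 → [20.0000  -12.0000]·P = -14.0000
eq1−eq3 → [20.0000  -6.0000]·P = 13.0000
2×2 solve → P = (2.0000, 4.5000)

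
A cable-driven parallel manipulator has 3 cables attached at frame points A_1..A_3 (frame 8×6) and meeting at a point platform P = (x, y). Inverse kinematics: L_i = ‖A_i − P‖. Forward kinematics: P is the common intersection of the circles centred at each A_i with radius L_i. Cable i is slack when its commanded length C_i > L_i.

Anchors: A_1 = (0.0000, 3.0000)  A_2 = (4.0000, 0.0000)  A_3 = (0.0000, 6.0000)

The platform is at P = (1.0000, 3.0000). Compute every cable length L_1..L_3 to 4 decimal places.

(1.0000, 4.2426, 3.1623)

cable 1: Δx=-1.0000, Δy=0.0000; L_1 = √(Δx²+Δy²) = 1.0000
cable 2: Δx=3.0000, Δy=-3.0000; L_2 = √(Δx²+Δy²) = 4.2426
cable 3: Δx=-1.0000, Δy=3.0000; L_3 = √(Δx²+Δy²) = 3.1623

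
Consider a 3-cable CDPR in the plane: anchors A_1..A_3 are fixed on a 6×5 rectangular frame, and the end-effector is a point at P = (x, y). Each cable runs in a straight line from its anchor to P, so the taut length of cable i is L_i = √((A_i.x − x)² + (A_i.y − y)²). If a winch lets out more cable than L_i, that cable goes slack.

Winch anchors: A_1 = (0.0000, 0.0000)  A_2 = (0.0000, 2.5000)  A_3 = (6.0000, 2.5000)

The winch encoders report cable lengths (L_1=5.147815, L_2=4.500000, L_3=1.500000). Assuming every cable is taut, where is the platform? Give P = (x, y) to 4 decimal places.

(4.5000, 2.5000)

each cable: (A_i−P)·(A_i−P) = L_i²; let c_i = ‖A_i‖²−L_i²
c_1 = 0.0000+0.0000−26.5000 = -26.5000
row 1: 0.0000x − 5.0000y = -12.5000  (c_2=-14.0000)
row 2: -12.0000x − 5.0000y = -66.5000  (c_3=40.0000)
Cramer on rows 1–2 → x = 4.5000, y = 2.5000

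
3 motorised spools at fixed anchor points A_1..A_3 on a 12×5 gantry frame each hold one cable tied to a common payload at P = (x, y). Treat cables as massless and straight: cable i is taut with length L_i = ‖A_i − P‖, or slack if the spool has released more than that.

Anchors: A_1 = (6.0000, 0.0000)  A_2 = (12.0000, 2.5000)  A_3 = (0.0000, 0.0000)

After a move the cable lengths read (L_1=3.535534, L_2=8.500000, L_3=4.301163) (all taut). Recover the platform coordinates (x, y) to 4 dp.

(3.5000, 2.5000)

each cable: (A_i−P)·(A_i−P) = L_i²; let q_i = ‖A_i‖²−L_i²
q_1 = 36.0000+0.0000−12.5000 = 23.5000
row 1: -12.0000x − 5.0000y = -54.5000  (q_2=78.0000)
row 2: 12.0000x + 0.0000y = 42.0000  (q_3=-18.5000)
Cramer on rows 1–2 → x = 3.5000, y = 2.5000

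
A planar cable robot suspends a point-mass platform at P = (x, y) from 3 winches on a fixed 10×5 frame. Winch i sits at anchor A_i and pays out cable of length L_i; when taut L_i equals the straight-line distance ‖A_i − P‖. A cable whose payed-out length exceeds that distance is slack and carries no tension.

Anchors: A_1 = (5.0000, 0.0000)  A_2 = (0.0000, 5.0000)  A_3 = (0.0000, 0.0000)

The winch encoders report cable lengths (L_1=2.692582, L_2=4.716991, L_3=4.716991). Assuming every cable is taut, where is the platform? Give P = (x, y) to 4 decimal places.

(4.0000, 2.5000)

expand ‖A_i−P‖²=L_i² and subtract eq 1 (q_i ≔ ‖A_i‖²−L_i²)
q_1 = 25.0000+0.0000−7.2500 = 17.7500
eq1−eq2 → [10.0000  -10.0000]·P = 15.0000
eq1−eq3 → [10.0000  0.0000]·P = 40.0000
2×2 solve → P = (4.0000, 2.5000)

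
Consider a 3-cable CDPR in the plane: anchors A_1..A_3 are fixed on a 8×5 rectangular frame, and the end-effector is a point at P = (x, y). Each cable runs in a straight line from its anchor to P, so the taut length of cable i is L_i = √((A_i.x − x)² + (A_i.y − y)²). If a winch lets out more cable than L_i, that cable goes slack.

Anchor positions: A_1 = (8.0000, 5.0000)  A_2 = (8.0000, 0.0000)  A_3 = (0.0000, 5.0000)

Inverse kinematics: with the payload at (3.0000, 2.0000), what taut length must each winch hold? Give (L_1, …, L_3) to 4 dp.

L_1: Δ = A_1−P = (5.0000, 3.0000) → ‖Δ‖ = √34.0000 = 5.8310
L_2: Δ = A_2−P = (5.0000, -2.0000) → ‖Δ‖ = √29.0000 = 5.3852
L_3: Δ = A_3−P = (-3.0000, 3.0000) → ‖Δ‖ = √18.0000 = 4.2426

(5.8310, 5.3852, 4.2426)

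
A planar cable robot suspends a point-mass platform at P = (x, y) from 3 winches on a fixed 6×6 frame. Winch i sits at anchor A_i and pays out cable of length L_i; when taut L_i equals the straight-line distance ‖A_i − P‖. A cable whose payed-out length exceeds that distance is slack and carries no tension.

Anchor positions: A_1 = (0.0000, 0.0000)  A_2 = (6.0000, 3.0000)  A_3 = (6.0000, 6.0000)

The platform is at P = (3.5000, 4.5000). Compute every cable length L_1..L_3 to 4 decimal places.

cable 1: Δx=-3.5000, Δy=-4.5000; L_1 = √(Δx²+Δy²) = 5.7009
cable 2: Δx=2.5000, Δy=-1.5000; L_2 = √(Δx²+Δy²) = 2.9155
cable 3: Δx=2.5000, Δy=1.5000; L_3 = √(Δx²+Δy²) = 2.9155

(5.7009, 2.9155, 2.9155)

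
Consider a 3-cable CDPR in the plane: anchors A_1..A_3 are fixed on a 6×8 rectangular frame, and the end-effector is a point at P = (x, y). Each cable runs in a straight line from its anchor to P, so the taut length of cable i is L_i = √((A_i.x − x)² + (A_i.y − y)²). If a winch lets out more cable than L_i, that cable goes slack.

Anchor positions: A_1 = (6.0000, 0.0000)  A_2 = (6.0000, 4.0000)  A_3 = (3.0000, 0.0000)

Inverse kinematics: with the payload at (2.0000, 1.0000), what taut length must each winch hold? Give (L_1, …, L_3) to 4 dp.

L_1: Δ = A_1−P = (4.0000, -1.0000) → ‖Δ‖ = √17.0000 = 4.1231
L_2: Δ = A_2−P = (4.0000, 3.0000) → ‖Δ‖ = √25.0000 = 5.0000
L_3: Δ = A_3−P = (1.0000, -1.0000) → ‖Δ‖ = √2.0000 = 1.4142

(4.1231, 5.0000, 1.4142)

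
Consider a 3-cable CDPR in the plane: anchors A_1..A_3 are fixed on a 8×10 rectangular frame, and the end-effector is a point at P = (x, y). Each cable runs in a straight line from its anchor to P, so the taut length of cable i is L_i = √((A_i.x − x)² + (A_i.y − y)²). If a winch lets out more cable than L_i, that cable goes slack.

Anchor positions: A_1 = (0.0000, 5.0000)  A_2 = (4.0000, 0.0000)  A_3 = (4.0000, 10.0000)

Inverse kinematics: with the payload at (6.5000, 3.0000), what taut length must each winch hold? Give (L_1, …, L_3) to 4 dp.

(6.8007, 3.9051, 7.4330)

cable 1: Δx=-6.5000, Δy=2.0000; L_1 = √(Δx²+Δy²) = 6.8007
cable 2: Δx=-2.5000, Δy=-3.0000; L_2 = √(Δx²+Δy²) = 3.9051
cable 3: Δx=-2.5000, Δy=7.0000; L_3 = √(Δx²+Δy²) = 7.4330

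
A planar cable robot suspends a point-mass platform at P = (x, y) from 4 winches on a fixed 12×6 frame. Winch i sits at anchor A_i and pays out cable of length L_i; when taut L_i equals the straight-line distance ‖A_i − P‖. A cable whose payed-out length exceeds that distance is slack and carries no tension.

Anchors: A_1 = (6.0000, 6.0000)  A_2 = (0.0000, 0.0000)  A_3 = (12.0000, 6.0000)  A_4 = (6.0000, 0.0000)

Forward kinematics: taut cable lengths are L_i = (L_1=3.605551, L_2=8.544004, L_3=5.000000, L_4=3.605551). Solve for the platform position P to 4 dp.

each cable: (A_i−P)·(A_i−P) = L_i²; let k_i = ‖A_i‖²−L_i²
k_1 = 36.0000+36.0000−13.0000 = 59.0000
row 1: 12.0000x + 12.0000y = 132.0000  (k_2=-73.0000)
row 2: -12.0000x + 0.0000y = -96.0000  (k_3=155.0000)
row 3: 0.0000x + 12.0000y = 36.0000  (k_4=23.0000)
Cramer on rows 1–2 → x = 8.0000, y = 3.0000
check cable 4: ‖A_4−P‖² = 13.0000 ≈ L_4² = 13.0000 ✓

(8.0000, 3.0000)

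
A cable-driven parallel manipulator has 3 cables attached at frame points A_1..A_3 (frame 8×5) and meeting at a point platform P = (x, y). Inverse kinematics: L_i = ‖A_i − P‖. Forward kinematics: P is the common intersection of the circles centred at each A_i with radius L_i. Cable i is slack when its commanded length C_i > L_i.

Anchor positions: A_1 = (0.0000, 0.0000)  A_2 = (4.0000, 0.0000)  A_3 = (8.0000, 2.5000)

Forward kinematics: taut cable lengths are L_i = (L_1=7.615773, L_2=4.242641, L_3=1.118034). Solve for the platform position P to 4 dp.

(7.0000, 3.0000)

circle eqns → linear via eq_j − eq_1; set c_j = A_j·A_j − L_j²
c_1 = 0.0000+0.0000−58.0000 = -58.0000
-8.0000·x + 0.0000·y = c_1−c_2 = -56.0000
-16.0000·x − 5.0000·y = c_1−c_3 = -127.0000
solve first two rows → x=7.0000, y=3.0000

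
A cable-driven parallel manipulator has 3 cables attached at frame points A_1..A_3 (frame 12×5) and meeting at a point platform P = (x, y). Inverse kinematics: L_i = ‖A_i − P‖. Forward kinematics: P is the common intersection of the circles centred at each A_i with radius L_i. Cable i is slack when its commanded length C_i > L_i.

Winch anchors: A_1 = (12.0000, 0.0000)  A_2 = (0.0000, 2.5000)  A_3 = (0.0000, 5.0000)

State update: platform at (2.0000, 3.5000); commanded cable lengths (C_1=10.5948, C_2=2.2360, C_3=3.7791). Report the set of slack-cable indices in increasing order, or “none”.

3

i=1: geometric 10.5948 vs commanded 10.5948 ⇒ taut
i=2: geometric 2.2361 vs commanded 2.2360 ⇒ taut
i=3: geometric 2.5000 vs commanded 3.7791 ⇒ slack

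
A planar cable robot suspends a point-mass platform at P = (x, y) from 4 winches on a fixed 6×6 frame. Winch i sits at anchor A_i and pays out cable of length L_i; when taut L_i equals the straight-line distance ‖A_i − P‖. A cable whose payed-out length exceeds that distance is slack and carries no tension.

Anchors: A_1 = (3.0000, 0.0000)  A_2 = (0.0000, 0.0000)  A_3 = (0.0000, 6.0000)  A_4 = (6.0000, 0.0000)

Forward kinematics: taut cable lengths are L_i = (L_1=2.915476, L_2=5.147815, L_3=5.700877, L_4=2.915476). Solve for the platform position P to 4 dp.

(4.5000, 2.5000)

each cable: (A_i−P)·(A_i−P) = L_i²; let c_i = ‖A_i‖²−L_i²
c_1 = 9.0000+0.0000−8.5000 = 0.5000
row 1: 6.0000x + 0.0000y = 27.0000  (c_2=-26.5000)
row 2: 6.0000x − 12.0000y = -3.0000  (c_3=3.5000)
row 3: -6.0000x + 0.0000y = -27.0000  (c_4=27.5000)
Cramer on rows 1–2 → x = 4.5000, y = 2.5000
check cable 4: ‖A_4−P‖² = 8.5000 ≈ L_4² = 8.5000 ✓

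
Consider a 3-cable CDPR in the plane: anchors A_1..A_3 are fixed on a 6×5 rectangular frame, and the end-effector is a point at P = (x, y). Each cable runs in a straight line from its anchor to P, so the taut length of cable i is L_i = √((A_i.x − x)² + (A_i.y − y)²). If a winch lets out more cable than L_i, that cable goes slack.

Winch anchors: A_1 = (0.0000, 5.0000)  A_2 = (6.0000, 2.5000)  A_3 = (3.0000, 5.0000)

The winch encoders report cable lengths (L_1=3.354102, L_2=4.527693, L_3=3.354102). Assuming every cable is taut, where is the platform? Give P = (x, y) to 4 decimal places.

(1.5000, 2.0000)

each cable: (A_i−P)·(A_i−P) = L_i²; let q_i = ‖A_i‖²−L_i²
q_1 = 0.0000+25.0000−11.2500 = 13.7500
row 1: -12.0000x + 5.0000y = -8.0000  (q_2=21.7500)
row 2: -6.0000x + 0.0000y = -9.0000  (q_3=22.7500)
Cramer on rows 1–2 → x = 1.5000, y = 2.0000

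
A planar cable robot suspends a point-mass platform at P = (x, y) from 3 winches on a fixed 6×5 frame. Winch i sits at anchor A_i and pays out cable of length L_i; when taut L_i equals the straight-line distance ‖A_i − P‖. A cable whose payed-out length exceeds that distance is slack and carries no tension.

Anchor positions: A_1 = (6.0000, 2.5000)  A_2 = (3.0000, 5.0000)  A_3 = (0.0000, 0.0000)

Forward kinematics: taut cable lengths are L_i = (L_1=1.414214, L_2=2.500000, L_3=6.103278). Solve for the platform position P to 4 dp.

(5.0000, 3.5000)

circle eqns → linear via eq_j − eq_1; set q_j = A_j·A_j − L_j²
q_1 = 36.0000+6.2500−2.0000 = 40.2500
6.0000·x − 5.0000·y = q_1−q_2 = 12.5000
12.0000·x + 5.0000·y = q_1−q_3 = 77.5000
solve first two rows → x=5.0000, y=3.5000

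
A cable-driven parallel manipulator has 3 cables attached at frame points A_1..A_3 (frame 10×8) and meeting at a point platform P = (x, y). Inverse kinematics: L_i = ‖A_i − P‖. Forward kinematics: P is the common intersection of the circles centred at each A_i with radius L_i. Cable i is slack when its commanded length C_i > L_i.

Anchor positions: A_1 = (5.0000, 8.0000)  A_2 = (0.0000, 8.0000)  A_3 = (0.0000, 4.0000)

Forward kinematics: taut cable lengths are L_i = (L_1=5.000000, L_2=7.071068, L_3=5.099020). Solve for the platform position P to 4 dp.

(5.0000, 3.0000)

expand ‖A_i−P‖²=L_i² and subtract eq 1 (k_i ≔ ‖A_i‖²−L_i²)
k_1 = 25.0000+64.0000−25.0000 = 64.0000
eq1−eq2 → [10.0000  0.0000]·P = 50.0000
eq1−eq3 → [10.0000  8.0000]·P = 74.0000
2×2 solve → P = (5.0000, 3.0000)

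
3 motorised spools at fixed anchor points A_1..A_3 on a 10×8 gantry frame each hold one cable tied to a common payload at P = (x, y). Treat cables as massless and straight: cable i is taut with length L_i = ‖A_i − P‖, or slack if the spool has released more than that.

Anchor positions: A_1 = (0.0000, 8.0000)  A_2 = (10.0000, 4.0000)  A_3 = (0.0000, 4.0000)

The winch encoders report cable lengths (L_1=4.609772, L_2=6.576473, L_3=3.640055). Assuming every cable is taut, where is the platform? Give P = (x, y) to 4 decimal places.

circle eqns → linear via eq_j − eq_1; set k_j = A_j·A_j − L_j²
k_1 = 0.0000+64.0000−21.2500 = 42.7500
-20.0000·x + 8.0000·y = k_1−k_2 = -30.0000
0.0000·x + 8.0000·y = k_1−k_3 = 40.0000
solve first two rows → x=3.5000, y=5.0000

(3.5000, 5.0000)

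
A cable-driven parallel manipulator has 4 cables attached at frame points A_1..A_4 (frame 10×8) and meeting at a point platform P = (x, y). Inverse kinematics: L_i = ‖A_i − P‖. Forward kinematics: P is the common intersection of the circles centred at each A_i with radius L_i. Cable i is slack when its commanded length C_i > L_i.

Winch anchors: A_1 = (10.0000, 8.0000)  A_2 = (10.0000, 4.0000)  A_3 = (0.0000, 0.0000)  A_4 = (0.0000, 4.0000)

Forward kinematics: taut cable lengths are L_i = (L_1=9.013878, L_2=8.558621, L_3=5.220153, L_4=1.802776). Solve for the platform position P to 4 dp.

each cable: (A_i−P)·(A_i−P) = L_i²; let c_i = ‖A_i‖²−L_i²
c_1 = 100.0000+64.0000−81.2500 = 82.7500
row 1: 0.0000x + 8.0000y = 40.0000  (c_2=42.7500)
row 2: 20.0000x + 16.0000y = 110.0000  (c_3=-27.2500)
row 3: 20.0000x + 8.0000y = 70.0000  (c_4=12.7500)
Cramer on rows 1–2 → x = 1.5000, y = 5.0000
check cable 4: ‖A_4−P‖² = 3.2500 ≈ L_4² = 3.2500 ✓

(1.5000, 5.0000)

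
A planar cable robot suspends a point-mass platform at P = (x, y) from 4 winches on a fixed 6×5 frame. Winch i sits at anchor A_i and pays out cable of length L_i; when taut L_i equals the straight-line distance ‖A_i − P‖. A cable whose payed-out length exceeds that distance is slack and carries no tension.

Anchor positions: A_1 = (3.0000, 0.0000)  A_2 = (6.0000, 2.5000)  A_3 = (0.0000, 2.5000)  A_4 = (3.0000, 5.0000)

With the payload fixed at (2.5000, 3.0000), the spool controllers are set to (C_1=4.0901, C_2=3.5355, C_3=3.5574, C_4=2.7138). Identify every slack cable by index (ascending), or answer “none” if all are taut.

cable 1: √((0.5000)²+(-3.0000)²)=3.0414, C_1=4.0901: slack
cable 2: √((3.5000)²+(-0.5000)²)=3.5355, C_2=3.5355: taut
cable 3: √((-2.5000)²+(-0.5000)²)=2.5495, C_3=3.5574: slack
cable 4: √((0.5000)²+(2.0000)²)=2.0616, C_4=2.7138: slack

1, 3, 4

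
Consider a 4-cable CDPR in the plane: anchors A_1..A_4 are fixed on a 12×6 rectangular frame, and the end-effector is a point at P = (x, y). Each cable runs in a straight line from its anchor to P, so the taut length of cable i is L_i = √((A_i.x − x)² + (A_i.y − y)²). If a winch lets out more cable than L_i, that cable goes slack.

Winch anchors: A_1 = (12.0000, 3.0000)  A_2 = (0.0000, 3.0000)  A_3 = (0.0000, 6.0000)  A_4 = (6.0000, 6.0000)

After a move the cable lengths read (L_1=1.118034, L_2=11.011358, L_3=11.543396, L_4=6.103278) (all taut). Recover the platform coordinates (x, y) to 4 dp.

circle eqns → linear via eq_j − eq_1; set c_j = A_j·A_j − L_j²
c_1 = 144.0000+9.0000−1.2500 = 151.7500
24.0000·x + 0.0000·y = c_1−c_2 = 264.0000
24.0000·x − 6.0000·y = c_1−c_3 = 249.0000
12.0000·x − 6.0000·y = c_1−c_4 = 117.0000
solve first two rows → x=11.0000, y=2.5000
check cable 4: ‖A_4−P‖² = 37.2500 ≈ L_4² = 37.2500 ✓

(11.0000, 2.5000)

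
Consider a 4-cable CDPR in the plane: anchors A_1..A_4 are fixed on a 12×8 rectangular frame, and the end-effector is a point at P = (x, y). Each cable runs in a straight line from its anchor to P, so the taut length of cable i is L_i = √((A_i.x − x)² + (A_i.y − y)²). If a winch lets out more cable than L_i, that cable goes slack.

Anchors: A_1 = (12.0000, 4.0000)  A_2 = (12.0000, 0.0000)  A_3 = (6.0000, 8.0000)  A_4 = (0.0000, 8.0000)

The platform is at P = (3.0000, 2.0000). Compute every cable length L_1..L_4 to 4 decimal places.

(9.2195, 9.2195, 6.7082, 6.7082)

L_1 = √((12.0000−3.0000)² + (4.0000−2.0000)²) = 9.2195
L_2 = √((12.0000−3.0000)² + (0.0000−2.0000)²) = 9.2195
L_3 = √((6.0000−3.0000)² + (8.0000−2.0000)²) = 6.7082
L_4 = √((0.0000−3.0000)² + (8.0000−2.0000)²) = 6.7082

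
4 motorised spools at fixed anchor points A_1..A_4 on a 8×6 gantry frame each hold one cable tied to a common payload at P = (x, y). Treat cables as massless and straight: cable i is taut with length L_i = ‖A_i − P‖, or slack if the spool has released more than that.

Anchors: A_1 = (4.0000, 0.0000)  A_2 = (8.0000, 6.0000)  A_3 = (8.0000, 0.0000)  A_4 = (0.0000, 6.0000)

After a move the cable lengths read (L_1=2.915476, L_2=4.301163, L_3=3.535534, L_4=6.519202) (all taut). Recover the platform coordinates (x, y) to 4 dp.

(5.5000, 2.5000)

circle eqns → linear via eq_j − eq_1; set k_j = A_j·A_j − L_j²
k_1 = 16.0000+0.0000−8.5000 = 7.5000
-8.0000·x − 12.0000·y = k_1−k_2 = -74.0000
-8.0000·x + 0.0000·y = k_1−k_3 = -44.0000
8.0000·x − 12.0000·y = k_1−k_4 = 14.0000
solve first two rows → x=5.5000, y=2.5000
check cable 4: ‖A_4−P‖² = 42.5000 ≈ L_4² = 42.5000 ✓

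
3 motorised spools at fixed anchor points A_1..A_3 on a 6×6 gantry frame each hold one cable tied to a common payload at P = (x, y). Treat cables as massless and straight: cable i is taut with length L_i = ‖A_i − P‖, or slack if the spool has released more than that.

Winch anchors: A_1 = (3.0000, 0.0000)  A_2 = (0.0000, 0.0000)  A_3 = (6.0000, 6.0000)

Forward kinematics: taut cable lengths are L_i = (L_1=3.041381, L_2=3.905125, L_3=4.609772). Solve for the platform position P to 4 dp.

(2.5000, 3.0000)

each cable: (A_i−P)·(A_i−P) = L_i²; let q_i = ‖A_i‖²−L_i²
q_1 = 9.0000+0.0000−9.2500 = -0.2500
row 1: 6.0000x + 0.0000y = 15.0000  (q_2=-15.2500)
row 2: -6.0000x − 12.0000y = -51.0000  (q_3=50.7500)
Cramer on rows 1–2 → x = 2.5000, y = 3.0000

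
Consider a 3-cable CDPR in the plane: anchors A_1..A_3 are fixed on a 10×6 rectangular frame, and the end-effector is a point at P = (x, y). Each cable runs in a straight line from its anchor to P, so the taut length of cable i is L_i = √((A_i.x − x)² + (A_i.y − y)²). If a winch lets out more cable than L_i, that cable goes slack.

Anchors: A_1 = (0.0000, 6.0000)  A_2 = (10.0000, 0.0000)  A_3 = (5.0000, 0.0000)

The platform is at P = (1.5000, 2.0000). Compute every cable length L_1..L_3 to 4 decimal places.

(4.2720, 8.7321, 4.0311)

L_1: Δ = A_1−P = (-1.5000, 4.0000) → ‖Δ‖ = √18.2500 = 4.2720
L_2: Δ = A_2−P = (8.5000, -2.0000) → ‖Δ‖ = √76.2500 = 8.7321
L_3: Δ = A_3−P = (3.5000, -2.0000) → ‖Δ‖ = √16.2500 = 4.0311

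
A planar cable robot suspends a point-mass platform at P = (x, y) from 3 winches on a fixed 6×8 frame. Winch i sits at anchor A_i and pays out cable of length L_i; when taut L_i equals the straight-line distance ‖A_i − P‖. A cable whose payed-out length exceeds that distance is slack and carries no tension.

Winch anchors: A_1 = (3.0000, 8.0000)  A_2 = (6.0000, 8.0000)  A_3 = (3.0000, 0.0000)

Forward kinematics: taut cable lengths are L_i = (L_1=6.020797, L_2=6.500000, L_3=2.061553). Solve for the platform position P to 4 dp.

each cable: (A_i−P)·(A_i−P) = L_i²; let k_i = ‖A_i‖²−L_i²
k_1 = 9.0000+64.0000−36.2500 = 36.7500
row 1: -6.0000x + 0.0000y = -21.0000  (k_2=57.7500)
row 2: 0.0000x + 16.0000y = 32.0000  (k_3=4.7500)
Cramer on rows 1–2 → x = 3.5000, y = 2.0000

(3.5000, 2.0000)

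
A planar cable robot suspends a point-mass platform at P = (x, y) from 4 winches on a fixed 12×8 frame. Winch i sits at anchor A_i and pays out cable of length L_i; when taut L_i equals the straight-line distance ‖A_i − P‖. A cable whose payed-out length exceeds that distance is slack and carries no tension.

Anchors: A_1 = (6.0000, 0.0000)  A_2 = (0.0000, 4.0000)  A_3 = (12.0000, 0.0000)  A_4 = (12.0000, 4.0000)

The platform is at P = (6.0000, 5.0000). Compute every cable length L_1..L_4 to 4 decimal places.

L_1: Δ = A_1−P = (0.0000, -5.0000) → ‖Δ‖ = √25.0000 = 5.0000
L_2: Δ = A_2−P = (-6.0000, -1.0000) → ‖Δ‖ = √37.0000 = 6.0828
L_3: Δ = A_3−P = (6.0000, -5.0000) → ‖Δ‖ = √61.0000 = 7.8102
L_4: Δ = A_4−P = (6.0000, -1.0000) → ‖Δ‖ = √37.0000 = 6.0828

(5.0000, 6.0828, 7.8102, 6.0828)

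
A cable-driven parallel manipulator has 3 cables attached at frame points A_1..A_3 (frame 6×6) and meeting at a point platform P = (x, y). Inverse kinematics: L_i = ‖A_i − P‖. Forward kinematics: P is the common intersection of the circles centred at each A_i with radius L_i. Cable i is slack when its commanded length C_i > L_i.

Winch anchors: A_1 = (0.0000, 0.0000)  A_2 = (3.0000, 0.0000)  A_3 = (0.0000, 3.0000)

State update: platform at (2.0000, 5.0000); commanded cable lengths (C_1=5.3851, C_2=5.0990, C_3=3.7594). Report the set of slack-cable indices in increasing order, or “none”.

i=1: geometric 5.3852 vs commanded 5.3851 ⇒ taut
i=2: geometric 5.0990 vs commanded 5.0990 ⇒ taut
i=3: geometric 2.8284 vs commanded 3.7594 ⇒ slack

3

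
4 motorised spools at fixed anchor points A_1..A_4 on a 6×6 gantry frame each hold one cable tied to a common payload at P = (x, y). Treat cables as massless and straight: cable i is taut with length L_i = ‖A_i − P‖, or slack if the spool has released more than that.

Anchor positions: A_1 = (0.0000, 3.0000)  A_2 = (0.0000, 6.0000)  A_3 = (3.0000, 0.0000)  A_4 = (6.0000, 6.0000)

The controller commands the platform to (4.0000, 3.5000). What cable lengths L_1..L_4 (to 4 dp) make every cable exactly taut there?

(4.0311, 4.7170, 3.6401, 3.2016)

cable 1: Δx=-4.0000, Δy=-0.5000; L_1 = √(Δx²+Δy²) = 4.0311
cable 2: Δx=-4.0000, Δy=2.5000; L_2 = √(Δx²+Δy²) = 4.7170
cable 3: Δx=-1.0000, Δy=-3.5000; L_3 = √(Δx²+Δy²) = 3.6401
cable 4: Δx=2.0000, Δy=2.5000; L_4 = √(Δx²+Δy²) = 3.2016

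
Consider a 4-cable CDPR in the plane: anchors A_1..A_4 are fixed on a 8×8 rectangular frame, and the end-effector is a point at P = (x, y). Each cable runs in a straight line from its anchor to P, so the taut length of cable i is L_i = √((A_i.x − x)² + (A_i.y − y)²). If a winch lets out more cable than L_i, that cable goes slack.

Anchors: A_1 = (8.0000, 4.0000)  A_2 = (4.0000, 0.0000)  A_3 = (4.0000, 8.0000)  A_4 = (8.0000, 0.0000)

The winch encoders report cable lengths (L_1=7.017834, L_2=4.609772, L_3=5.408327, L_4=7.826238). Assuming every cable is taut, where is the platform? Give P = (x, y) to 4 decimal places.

circle eqns → linear via eq_j − eq_1; set q_j = A_j·A_j − L_j²
q_1 = 64.0000+16.0000−49.2500 = 30.7500
8.0000·x + 8.0000·y = q_1−q_2 = 36.0000
8.0000·x − 8.0000·y = q_1−q_3 = -20.0000
0.0000·x + 8.0000·y = q_1−q_4 = 28.0000
solve first two rows → x=1.0000, y=3.5000
check cable 4: ‖A_4−P‖² = 61.2500 ≈ L_4² = 61.2500 ✓

(1.0000, 3.5000)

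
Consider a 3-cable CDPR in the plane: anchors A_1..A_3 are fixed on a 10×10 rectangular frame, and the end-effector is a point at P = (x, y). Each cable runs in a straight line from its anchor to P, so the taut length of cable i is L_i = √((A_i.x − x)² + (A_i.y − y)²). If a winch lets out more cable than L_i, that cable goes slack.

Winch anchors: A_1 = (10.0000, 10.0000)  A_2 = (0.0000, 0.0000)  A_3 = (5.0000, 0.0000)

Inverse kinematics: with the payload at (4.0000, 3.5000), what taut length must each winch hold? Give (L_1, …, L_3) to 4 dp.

(8.8459, 5.3151, 3.6401)

L_1: Δ = A_1−P = (6.0000, 6.5000) → ‖Δ‖ = √78.2500 = 8.8459
L_2: Δ = A_2−P = (-4.0000, -3.5000) → ‖Δ‖ = √28.2500 = 5.3151
L_3: Δ = A_3−P = (1.0000, -3.5000) → ‖Δ‖ = √13.2500 = 3.6401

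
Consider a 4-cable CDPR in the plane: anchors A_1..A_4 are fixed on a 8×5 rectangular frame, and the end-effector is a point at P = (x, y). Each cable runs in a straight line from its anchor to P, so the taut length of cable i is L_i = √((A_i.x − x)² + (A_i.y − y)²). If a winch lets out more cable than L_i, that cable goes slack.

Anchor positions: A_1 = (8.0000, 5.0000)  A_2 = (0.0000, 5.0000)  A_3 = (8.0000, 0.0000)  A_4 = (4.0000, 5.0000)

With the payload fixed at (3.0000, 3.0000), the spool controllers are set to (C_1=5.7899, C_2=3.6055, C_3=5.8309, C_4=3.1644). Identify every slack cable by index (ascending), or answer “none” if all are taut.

1, 4

cable 1: L_1 = ‖A_1−P‖ = 5.3852;  C_1 = 5.7899 → slack
cable 2: L_2 = ‖A_2−P‖ = 3.6056;  C_2 = 3.6055 → taut
cable 3: L_3 = ‖A_3−P‖ = 5.8310;  C_3 = 5.8309 → taut
cable 4: L_4 = ‖A_4−P‖ = 2.2361;  C_4 = 3.1644 → slack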